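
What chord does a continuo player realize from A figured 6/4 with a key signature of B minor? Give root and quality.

The figures 6/4 indicate a triad in second inversion.
In second inversion the root lies a fourth above the bass: a fourth above A in B minor is D.
The chord tones are A, D, F#, giving D major.

D major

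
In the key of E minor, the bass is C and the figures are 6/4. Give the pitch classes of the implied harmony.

C, F#, A

A fourth above C in this key is F#.
A sixth above C in this key is A.
Together with the bass C, this spells F# diminished in second inversion.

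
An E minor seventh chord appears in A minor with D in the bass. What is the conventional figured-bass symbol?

D is the seventh of E minor seventh, so the chord is in third inversion.
A seventh chord in third inversion is figured 6/4/2, conventionally abbreviated 4/2.

4/2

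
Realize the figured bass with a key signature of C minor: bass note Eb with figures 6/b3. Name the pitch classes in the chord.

A third above Eb in this key is G, lowered to Gb by the flat.
A sixth above Eb in this key is C.
Together with the bass Eb, this spells C diminished in first inversion.

Eb, Gb, C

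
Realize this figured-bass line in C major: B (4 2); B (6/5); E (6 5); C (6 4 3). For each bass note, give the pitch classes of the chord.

B, C, E, G | B, D, F, G | E, G, B, C | C, E, F, A

B (6/4/2): B, C, E, G.
B (6/5/3): B, D, F, G.
E (6/5/3): E, G, B, C.
C (6/4/3): C, E, F, A.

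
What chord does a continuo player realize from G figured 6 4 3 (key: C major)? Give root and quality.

C major seventh

The figures 6 4 3 indicate a seventh chord in second inversion.
In second inversion the root lies a fourth above the bass: a fourth above G in C major is C.
The chord tones are G, B, C, E, giving C major seventh.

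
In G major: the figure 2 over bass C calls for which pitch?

D

Counting 1 letter step above C lands on D; in G major, that letter is D.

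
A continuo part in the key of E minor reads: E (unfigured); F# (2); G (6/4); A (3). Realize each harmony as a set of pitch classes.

E, G, B | F#, G, B, D | G, C, E | A, C, E

E (5/3): E, G, B.
F# (6/4/2): F#, G, B, D.
G (6/4): G, C, E.
A (5/3): A, C, E.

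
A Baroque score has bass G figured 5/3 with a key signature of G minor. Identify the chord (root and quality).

The figures 5/3 indicate a triad in root position.
In root position the bass is the root, so the root is G.
The chord tones are G, Bb, D, giving G minor.

G minor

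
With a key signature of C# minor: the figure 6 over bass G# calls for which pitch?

E

Counting 5 letter steps above G# lands on E; in C# minor, that letter is E.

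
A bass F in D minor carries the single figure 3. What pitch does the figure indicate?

Counting 2 letter steps above F lands on A; in D minor, that letter is A.

A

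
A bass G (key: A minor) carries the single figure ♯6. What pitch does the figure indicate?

E#

Counting 5 letter steps above G lands on E; in A minor, that letter is E.
The #6 figure raises it a semitone, giving E#.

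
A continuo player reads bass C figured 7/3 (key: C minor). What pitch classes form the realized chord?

C, Eb, G, Bb

The written figures 7/3 are shorthand for 7/5/3: the 5 is implied.
A third above C in this key is Eb.
A fifth above C in this key is G.
A seventh above C in this key is Bb.
Together with the bass C, this spells C minor seventh in root position.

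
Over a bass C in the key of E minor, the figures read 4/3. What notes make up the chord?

C, E, F#, A

The written figures 4/3 are shorthand for 6/4/3: the 6 is implied.
A third above C in this key is E.
A fourth above C in this key is F#.
A sixth above C in this key is A.
Together with the bass C, this spells F# half-diminished seventh in second inversion.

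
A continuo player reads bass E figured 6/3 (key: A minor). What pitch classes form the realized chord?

A third above E in this key is G.
A sixth above E in this key is C.
Together with the bass E, this spells C major in first inversion.

E, G, C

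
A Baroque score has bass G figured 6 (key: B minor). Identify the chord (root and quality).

E minor

The figures 6 indicate a triad in first inversion.
In first inversion the root lies a sixth above the bass: a sixth above G in B minor is E.
The chord tones are G, B, E, giving E minor.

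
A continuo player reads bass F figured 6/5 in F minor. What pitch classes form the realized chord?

F, Ab, C, Db

The written figures 6/5 are shorthand for 6/5/3: the 3 is implied.
A third above F in this key is Ab.
A fifth above F in this key is C.
A sixth above F in this key is Db.
Together with the bass F, this spells Db major seventh in first inversion.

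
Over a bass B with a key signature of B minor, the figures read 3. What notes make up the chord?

B, D, F#

The written figures 3 are shorthand for 5/3: the 5 is implied.
A third above B in this key is D.
A fifth above B in this key is F#.
Together with the bass B, this spells B minor in root position.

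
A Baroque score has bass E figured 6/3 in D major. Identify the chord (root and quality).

C# diminished

The figures 6/3 indicate a triad in first inversion.
In first inversion the root lies a sixth above the bass: a sixth above E in D major is C#.
The chord tones are E, G, C#, giving C# diminished.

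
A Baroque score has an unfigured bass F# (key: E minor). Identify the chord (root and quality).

An unfigured bass indicates a triad in root position.
In root position the bass is the root, so the root is F#.
The chord tones are F#, A, C, giving F# diminished.

F# diminished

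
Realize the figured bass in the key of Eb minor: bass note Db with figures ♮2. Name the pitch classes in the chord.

Db, E, Gb, Bb

The written figures ♮2 are shorthand for 6/4/2: the 6/4 are implied.
A second above Db in this key is Eb, made natural (E) by the ♮ figure.
A fourth above Db in this key is Gb.
A sixth above Db in this key is Bb.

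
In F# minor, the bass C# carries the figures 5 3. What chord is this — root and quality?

C# minor

The figures 5 3 indicate a triad in root position.
In root position the bass is the root, so the root is C#.
The chord tones are C#, E, G#, giving C# minor.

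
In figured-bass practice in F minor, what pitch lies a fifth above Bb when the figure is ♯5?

F#

Counting 4 letter steps above Bb lands on F; in F minor, that letter is F.
The #5 figure raises it a semitone, giving F#.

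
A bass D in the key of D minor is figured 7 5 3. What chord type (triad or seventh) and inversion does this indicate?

Intervals of 7/5/3 above the bass form a seventh chord; the bass is the root, so this is root position.

seventh chord, root position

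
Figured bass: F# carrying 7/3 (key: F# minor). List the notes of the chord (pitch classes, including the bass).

The written figures 7/3 are shorthand for 7/5/3: the 5 is implied.
A third above F# in this key is A.
A fifth above F# in this key is C#.
A seventh above F# in this key is E.
Together with the bass F#, this spells F# minor seventh in root position.

F#, A, C#, E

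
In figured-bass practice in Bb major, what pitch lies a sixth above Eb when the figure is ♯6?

Counting 5 letter steps above Eb lands on C; in Bb major, that letter is C.
The #6 figure raises it a semitone, giving C#.

C#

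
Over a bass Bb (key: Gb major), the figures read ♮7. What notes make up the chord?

The written figures ♮7 are shorthand for 7/5/3: the 5/3 are implied.
A third above Bb in this key is Db.
A fifth above Bb in this key is F.
A seventh above Bb in this key is Ab, made natural (A) by the ♮ figure.
Together with the bass Bb, this spells Bb minor-major seventh in root position.

Bb, Db, F, A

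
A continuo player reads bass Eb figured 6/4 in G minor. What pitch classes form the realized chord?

A fourth above Eb in this key is A.
A sixth above Eb in this key is C.
Together with the bass Eb, this spells A diminished in second inversion.

Eb, A, C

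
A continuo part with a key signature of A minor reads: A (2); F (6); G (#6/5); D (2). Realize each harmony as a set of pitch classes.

A (6/4/2): A, B, D, F.
F (6/3): F, A, D.
G (#6/5/3): G, B, D, E#.
D (6/4/2): D, E, G, B.

A, B, D, F | F, A, D | G, B, D, E# | D, E, G, B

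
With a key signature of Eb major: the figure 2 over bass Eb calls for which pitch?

F

Counting 1 letter step above Eb lands on F; in Eb major, that letter is F.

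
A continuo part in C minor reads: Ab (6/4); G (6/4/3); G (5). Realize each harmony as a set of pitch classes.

Ab (6/4): Ab, D, F.
G (6/4/3): G, Bb, C, Eb.
G (5/3): G, Bb, D.

Ab, D, F | G, Bb, C, Eb | G, Bb, D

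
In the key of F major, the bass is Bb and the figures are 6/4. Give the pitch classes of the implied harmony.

Bb, E, G

A fourth above Bb in this key is E.
A sixth above Bb in this key is G.
Together with the bass Bb, this spells E diminished in second inversion.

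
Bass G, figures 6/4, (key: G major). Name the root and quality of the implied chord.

The figures 6/4 indicate a triad in second inversion.
In second inversion the root lies a fourth above the bass: a fourth above G in G major is C.
The chord tones are G, C, E, giving C major.

C major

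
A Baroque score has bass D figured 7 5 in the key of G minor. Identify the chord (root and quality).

D minor seventh

The figures 7 5 indicate a seventh chord in root position.
In root position the bass is the root, so the root is D.
The chord tones are D, F, A, C, giving D minor seventh.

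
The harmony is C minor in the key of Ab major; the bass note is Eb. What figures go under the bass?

6

Eb is the third of C minor, so the chord is in first inversion.
A triad in first inversion is figured 6/3, conventionally abbreviated 6.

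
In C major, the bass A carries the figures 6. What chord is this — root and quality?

F major

The figures 6 indicate a triad in first inversion.
In first inversion the root lies a sixth above the bass: a sixth above A in C major is F.
The chord tones are A, C, F, giving F major.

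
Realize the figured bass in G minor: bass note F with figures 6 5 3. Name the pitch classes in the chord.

F, A, C, D

A third above F in this key is A.
A fifth above F in this key is C.
A sixth above F in this key is D.
Together with the bass F, this spells D minor seventh in first inversion.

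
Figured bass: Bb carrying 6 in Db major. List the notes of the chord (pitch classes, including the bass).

The written figures 6 are shorthand for 6/3: the 3 is implied.
A third above Bb in this key is Db.
A sixth above Bb in this key is Gb.
Together with the bass Bb, this spells Gb major in first inversion.

Bb, Db, Gb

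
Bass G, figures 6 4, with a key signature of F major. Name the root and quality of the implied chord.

The figures 6 4 indicate a triad in second inversion.
In second inversion the root lies a fourth above the bass: a fourth above G in F major is C.
The chord tones are G, C, E, giving C major.

C major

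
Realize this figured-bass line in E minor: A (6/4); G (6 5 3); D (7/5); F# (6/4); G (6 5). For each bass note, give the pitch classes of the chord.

A, D, F# | G, B, D, E | D, F#, A, C | F#, B, D | G, B, D, E

A (6/4): A, D, F#.
G (6/5/3): G, B, D, E.
D (7/5/3): D, F#, A, C.
F# (6/4): F#, B, D.
G (6/5/3): G, B, D, E.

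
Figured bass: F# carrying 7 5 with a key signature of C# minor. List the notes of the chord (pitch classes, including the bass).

F#, A, C#, E

The written figures 7 5 are shorthand for 7/5/3: the 3 is implied.
A third above F# in this key is A.
A fifth above F# in this key is C#.
A seventh above F# in this key is E.
Together with the bass F#, this spells F# minor seventh in root position.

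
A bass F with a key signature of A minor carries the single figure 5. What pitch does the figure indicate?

C

Counting 4 letter steps above F lands on C; in A minor, that letter is C.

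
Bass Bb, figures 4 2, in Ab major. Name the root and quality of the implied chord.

The figures 4 2 indicate a seventh chord in third inversion.
In third inversion the root lies a second above the bass: a second above Bb in Ab major is C.
The chord tones are Bb, C, Eb, G, giving C minor seventh.

C minor seventh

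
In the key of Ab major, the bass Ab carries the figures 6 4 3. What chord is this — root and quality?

The figures 6 4 3 indicate a seventh chord in second inversion.
In second inversion the root lies a fourth above the bass: a fourth above Ab in Ab major is Db.
The chord tones are Ab, C, Db, F, giving Db major seventh.

Db major seventh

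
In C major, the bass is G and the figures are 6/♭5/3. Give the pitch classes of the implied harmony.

A third above G in this key is B.
A fifth above G in this key is D, lowered to Db by the flat.
A sixth above G in this key is E.

G, B, Db, E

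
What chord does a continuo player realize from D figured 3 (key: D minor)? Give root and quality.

The figures 3 indicate a triad in root position.
In root position the bass is the root, so the root is D.
The chord tones are D, F, A, giving D minor.

D minor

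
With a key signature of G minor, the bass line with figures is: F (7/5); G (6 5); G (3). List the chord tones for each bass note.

F, A, C, Eb | G, Bb, D, Eb | G, Bb, D

F (7/5/3): F, A, C, Eb.
G (6/5/3): G, Bb, D, Eb.
G (5/3): G, Bb, D.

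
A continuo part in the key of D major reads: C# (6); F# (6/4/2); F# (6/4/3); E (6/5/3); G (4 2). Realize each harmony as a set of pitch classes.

C# (6/3): C#, E, A.
F# (6/4/2): F#, G, B, D.
F# (6/4/3): F#, A, B, D.
E (6/5/3): E, G, B, C#.
G (6/4/2): G, A, C#, E.

C#, E, A | F#, G, B, D | F#, A, B, D | E, G, B, C# | G, A, C#, E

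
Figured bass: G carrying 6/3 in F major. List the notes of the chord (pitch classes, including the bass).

A third above G in this key is Bb.
A sixth above G in this key is E.
Together with the bass G, this spells E diminished in first inversion.

G, Bb, E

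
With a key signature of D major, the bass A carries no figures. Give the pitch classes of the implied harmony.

An unfigured bass implies 5/3.
A third above A in this key is C#.
A fifth above A in this key is E.
Together with the bass A, this spells A major in root position.

A, C#, E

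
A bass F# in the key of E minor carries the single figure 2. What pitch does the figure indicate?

G

Counting 1 letter step above F# lands on G; in E minor, that letter is G.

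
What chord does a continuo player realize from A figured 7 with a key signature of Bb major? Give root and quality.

A half-diminished seventh

The figures 7 indicate a seventh chord in root position.
In root position the bass is the root, so the root is A.
The chord tones are A, C, Eb, G, giving A half-diminished seventh.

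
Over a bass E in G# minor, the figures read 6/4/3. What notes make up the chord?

E, G#, A#, C#

A third above E in this key is G#.
A fourth above E in this key is A#.
A sixth above E in this key is C#.
Together with the bass E, this spells A# half-diminished seventh in second inversion.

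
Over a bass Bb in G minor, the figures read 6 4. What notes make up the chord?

Bb, Eb, G

A fourth above Bb in this key is Eb.
A sixth above Bb in this key is G.
Together with the bass Bb, this spells Eb major in second inversion.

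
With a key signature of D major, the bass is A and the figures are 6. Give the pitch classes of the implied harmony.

The written figures 6 are shorthand for 6/3: the 3 is implied.
A third above A in this key is C#.
A sixth above A in this key is F#.
Together with the bass A, this spells F# minor in first inversion.

A, C#, F#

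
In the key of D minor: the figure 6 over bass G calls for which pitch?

Counting 5 letter steps above G lands on E; in D minor, that letter is E.

E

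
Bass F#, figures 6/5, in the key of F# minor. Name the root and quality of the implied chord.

The figures 6/5 indicate a seventh chord in first inversion.
In first inversion the root lies a sixth above the bass: a sixth above F# in F# minor is D.
The chord tones are F#, A, C#, D, giving D major seventh.

D major seventh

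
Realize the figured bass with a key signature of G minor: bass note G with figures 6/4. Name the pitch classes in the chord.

G, C, Eb

A fourth above G in this key is C.
A sixth above G in this key is Eb.
Together with the bass G, this spells C minor in second inversion.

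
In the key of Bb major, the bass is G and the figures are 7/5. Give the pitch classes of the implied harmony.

G, Bb, D, F

The written figures 7/5 are shorthand for 7/5/3: the 3 is implied.
A third above G in this key is Bb.
A fifth above G in this key is D.
A seventh above G in this key is F.
Together with the bass G, this spells G minor seventh in root position.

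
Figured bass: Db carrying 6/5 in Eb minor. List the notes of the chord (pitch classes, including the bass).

The written figures 6/5 are shorthand for 6/5/3: the 3 is implied.
A third above Db in this key is F.
A fifth above Db in this key is Ab.
A sixth above Db in this key is Bb.
Together with the bass Db, this spells Bb minor seventh in first inversion.

Db, F, Ab, Bb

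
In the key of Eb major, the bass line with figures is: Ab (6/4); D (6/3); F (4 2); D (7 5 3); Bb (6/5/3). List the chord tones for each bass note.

Ab (6/4): Ab, D, F.
D (6/3): D, F, Bb.
F (6/4/2): F, G, Bb, D.
D (7/5/3): D, F, Ab, C.
Bb (6/5/3): Bb, D, F, G.

Ab, D, F | D, F, Bb | F, G, Bb, D | D, F, Ab, C | Bb, D, F, G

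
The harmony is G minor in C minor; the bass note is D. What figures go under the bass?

6/4

D is the fifth of G minor, so the chord is in second inversion.
A triad in second inversion is figured 6/4, conventionally abbreviated 6/4.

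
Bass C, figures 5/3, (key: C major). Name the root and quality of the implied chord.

The figures 5/3 indicate a triad in root position.
In root position the bass is the root, so the root is C.
The chord tones are C, E, G, giving C major.

C major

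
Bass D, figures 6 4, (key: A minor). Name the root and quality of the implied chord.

The figures 6 4 indicate a triad in second inversion.
In second inversion the root lies a fourth above the bass: a fourth above D in A minor is G.
The chord tones are D, G, B, giving G major.

G major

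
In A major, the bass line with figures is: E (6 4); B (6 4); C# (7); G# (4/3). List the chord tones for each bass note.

E (6/4): E, A, C#.
B (6/4): B, E, G#.
C# (7/5/3): C#, E, G#, B.
G# (6/4/3): G#, B, C#, E.

E, A, C# | B, E, G# | C#, E, G#, B | G#, B, C#, E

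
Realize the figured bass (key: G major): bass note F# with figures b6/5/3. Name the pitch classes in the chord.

F#, A, C, Db

A third above F# in this key is A.
A fifth above F# in this key is C.
A sixth above F# in this key is D, lowered to Db by the flat.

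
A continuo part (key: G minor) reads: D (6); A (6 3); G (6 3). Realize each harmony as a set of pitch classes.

D, F, Bb | A, C, F | G, Bb, Eb

D (6/3): D, F, Bb.
A (6/3): A, C, F.
G (6/3): G, Bb, Eb.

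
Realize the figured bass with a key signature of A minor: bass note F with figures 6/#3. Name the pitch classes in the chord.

F, A#, D

A third above F in this key is A, raised to A# by the sharp.
A sixth above F in this key is D.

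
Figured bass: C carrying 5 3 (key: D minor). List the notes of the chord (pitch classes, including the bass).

A third above C in this key is E.
A fifth above C in this key is G.
Together with the bass C, this spells C major in root position.

C, E, G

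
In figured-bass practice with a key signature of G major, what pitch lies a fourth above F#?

B

Counting 3 letter steps above F# lands on B; in G major, that letter is B.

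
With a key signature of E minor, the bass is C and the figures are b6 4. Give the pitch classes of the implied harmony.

C, F#, Ab

A fourth above C in this key is F#.
A sixth above C in this key is A, lowered to Ab by the flat.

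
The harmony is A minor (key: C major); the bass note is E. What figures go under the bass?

E is the fifth of A minor, so the chord is in second inversion.
A triad in second inversion is figured 6/4, conventionally abbreviated 6/4.

6/4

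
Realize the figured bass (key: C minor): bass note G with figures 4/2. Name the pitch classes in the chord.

G, Ab, C, Eb

The written figures 4/2 are shorthand for 6/4/2: the 6 is implied.
A second above G in this key is Ab.
A fourth above G in this key is C.
A sixth above G in this key is Eb.
Together with the bass G, this spells Ab major seventh in third inversion.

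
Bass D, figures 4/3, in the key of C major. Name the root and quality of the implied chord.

G dominant seventh

The figures 4/3 indicate a seventh chord in second inversion.
In second inversion the root lies a fourth above the bass: a fourth above D in C major is G.
The chord tones are D, F, G, B, giving G dominant seventh.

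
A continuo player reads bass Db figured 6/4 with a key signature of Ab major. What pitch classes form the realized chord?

A fourth above Db in this key is G.
A sixth above Db in this key is Bb.
Together with the bass Db, this spells G diminished in second inversion.

Db, G, Bb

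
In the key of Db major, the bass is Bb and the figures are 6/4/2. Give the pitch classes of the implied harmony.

A second above Bb in this key is C.
A fourth above Bb in this key is Eb.
A sixth above Bb in this key is Gb.
Together with the bass Bb, this spells C half-diminished seventh in third inversion.

Bb, C, Eb, Gb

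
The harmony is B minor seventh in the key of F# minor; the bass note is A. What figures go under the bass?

A is the seventh of B minor seventh, so the chord is in third inversion.
A seventh chord in third inversion is figured 6/4/2, conventionally abbreviated 4/2.

4/2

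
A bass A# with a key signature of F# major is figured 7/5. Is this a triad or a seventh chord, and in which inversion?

7/5 is shorthand for 7/5/3.
Intervals of 7/5/3 above the bass form a seventh chord; the bass is the root, so this is root position.

seventh chord, root position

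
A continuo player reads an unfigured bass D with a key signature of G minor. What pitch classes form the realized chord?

D, F, A

An unfigured bass implies 5/3.
A third above D in this key is F.
A fifth above D in this key is A.
Together with the bass D, this spells D minor in root position.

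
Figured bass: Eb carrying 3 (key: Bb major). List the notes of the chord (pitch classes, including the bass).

The written figures 3 are shorthand for 5/3: the 5 is implied.
A third above Eb in this key is G.
A fifth above Eb in this key is Bb.
Together with the bass Eb, this spells Eb major in root position.

Eb, G, Bb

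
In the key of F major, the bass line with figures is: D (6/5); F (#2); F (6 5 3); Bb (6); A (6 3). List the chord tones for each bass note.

D, F, A, Bb | F, G#, Bb, D | F, A, C, D | Bb, D, G | A, C, F

D (6/5/3): D, F, A, Bb.
F (6/4/#2): F, G#, Bb, D.
F (6/5/3): F, A, C, D.
Bb (6/3): Bb, D, G.
A (6/3): A, C, F.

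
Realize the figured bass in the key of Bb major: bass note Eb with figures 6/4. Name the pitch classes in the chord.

A fourth above Eb in this key is A.
A sixth above Eb in this key is C.
Together with the bass Eb, this spells A diminished in second inversion.

Eb, A, C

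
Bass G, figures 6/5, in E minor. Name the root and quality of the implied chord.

E minor seventh

The figures 6/5 indicate a seventh chord in first inversion.
In first inversion the root lies a sixth above the bass: a sixth above G in E minor is E.
The chord tones are G, B, D, E, giving E minor seventh.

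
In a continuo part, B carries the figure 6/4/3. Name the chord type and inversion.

seventh chord, second inversion

Intervals of 6/4/3 above the bass form a seventh chord; the bass is the fifth, so this is second inversion.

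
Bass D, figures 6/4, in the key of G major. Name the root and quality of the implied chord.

G major

The figures 6/4 indicate a triad in second inversion.
In second inversion the root lies a fourth above the bass: a fourth above D in G major is G.
The chord tones are D, G, B, giving G major.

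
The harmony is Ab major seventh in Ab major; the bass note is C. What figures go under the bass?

C is the third of Ab major seventh, so the chord is in first inversion.
A seventh chord in first inversion is figured 6/5/3, conventionally abbreviated 6/5.

6/5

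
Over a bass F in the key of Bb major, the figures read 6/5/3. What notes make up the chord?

F, A, C, D

A third above F in this key is A.
A fifth above F in this key is C.
A sixth above F in this key is D.
Together with the bass F, this spells D minor seventh in first inversion.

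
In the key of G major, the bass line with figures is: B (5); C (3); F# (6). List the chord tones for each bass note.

B, D, F# | C, E, G | F#, A, D

B (5/3): B, D, F#.
C (5/3): C, E, G.
F# (6/3): F#, A, D.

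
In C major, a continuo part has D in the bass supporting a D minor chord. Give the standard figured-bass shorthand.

no figures

D is the root of D minor, so the chord is in root position.
A triad in root position is figured 5/3, conventionally abbreviated (no figures — root-position triad).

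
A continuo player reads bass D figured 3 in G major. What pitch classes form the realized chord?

The written figures 3 are shorthand for 5/3: the 5 is implied.
A third above D in this key is F#.
A fifth above D in this key is A.
Together with the bass D, this spells D major in root position.

D, F#, A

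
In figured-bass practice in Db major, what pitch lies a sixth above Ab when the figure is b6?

Fb

Counting 5 letter steps above Ab lands on F; in Db major, that letter is F.
The b6 figure lowers it a semitone, giving Fb.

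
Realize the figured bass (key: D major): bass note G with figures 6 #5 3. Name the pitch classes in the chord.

G, B, D#, E

A third above G in this key is B.
A fifth above G in this key is D, raised to D# by the sharp.
A sixth above G in this key is E.
Together with the bass G, this spells E minor-major seventh in first inversion.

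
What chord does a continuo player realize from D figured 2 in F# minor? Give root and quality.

The figures 2 indicate a seventh chord in third inversion.
In third inversion the root lies a second above the bass: a second above D in F# minor is E.
The chord tones are D, E, G#, B, giving E dominant seventh.

E dominant seventh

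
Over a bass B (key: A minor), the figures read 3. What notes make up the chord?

B, D, F

The written figures 3 are shorthand for 5/3: the 5 is implied.
A third above B in this key is D.
A fifth above B in this key is F.
Together with the bass B, this spells B diminished in root position.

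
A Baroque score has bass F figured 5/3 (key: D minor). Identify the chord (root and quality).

F major

The figures 5/3 indicate a triad in root position.
In root position the bass is the root, so the root is F.
The chord tones are F, A, C, giving F major.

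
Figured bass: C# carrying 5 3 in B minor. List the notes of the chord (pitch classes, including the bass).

C#, E, G

A third above C# in this key is E.
A fifth above C# in this key is G.
Together with the bass C#, this spells C# diminished in root position.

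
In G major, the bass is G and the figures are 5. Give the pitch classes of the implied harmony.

The written figures 5 are shorthand for 5/3: the 3 is implied.
A third above G in this key is B.
A fifth above G in this key is D.
Together with the bass G, this spells G major in root position.

G, B, D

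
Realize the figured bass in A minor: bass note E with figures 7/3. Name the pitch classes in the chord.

E, G, B, D

The written figures 7/3 are shorthand for 7/5/3: the 5 is implied.
A third above E in this key is G.
A fifth above E in this key is B.
A seventh above E in this key is D.
Together with the bass E, this spells E minor seventh in root position.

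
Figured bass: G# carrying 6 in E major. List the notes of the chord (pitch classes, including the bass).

The written figures 6 are shorthand for 6/3: the 3 is implied.
A third above G# in this key is B.
A sixth above G# in this key is E.
Together with the bass G#, this spells E major in first inversion.

G#, B, E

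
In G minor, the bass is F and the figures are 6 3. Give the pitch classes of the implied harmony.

F, A, D

A third above F in this key is A.
A sixth above F in this key is D.
Together with the bass F, this spells D minor in first inversion.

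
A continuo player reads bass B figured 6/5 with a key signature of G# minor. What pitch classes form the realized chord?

B, D#, F#, G#

The written figures 6/5 are shorthand for 6/5/3: the 3 is implied.
A third above B in this key is D#.
A fifth above B in this key is F#.
A sixth above B in this key is G#.
Together with the bass B, this spells G# minor seventh in first inversion.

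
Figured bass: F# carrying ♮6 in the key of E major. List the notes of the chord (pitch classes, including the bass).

The written figures ♮6 are shorthand for 6/3: the 3 is implied.
A third above F# in this key is A.
A sixth above F# in this key is D#, made natural (D) by the ♮ figure.
Together with the bass F#, this spells D major in first inversion.

F#, A, D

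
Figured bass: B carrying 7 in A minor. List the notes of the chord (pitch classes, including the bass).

B, D, F, A

The written figures 7 are shorthand for 7/5/3: the 5/3 are implied.
A third above B in this key is D.
A fifth above B in this key is F.
A seventh above B in this key is A.
Together with the bass B, this spells B half-diminished seventh in root position.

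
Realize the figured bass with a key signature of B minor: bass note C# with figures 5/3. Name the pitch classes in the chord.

A third above C# in this key is E.
A fifth above C# in this key is G.
Together with the bass C#, this spells C# diminished in root position.

C#, E, G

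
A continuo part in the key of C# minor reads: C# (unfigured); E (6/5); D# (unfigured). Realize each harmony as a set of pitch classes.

C#, E, G# | E, G#, B, C# | D#, F#, A

C# (5/3): C#, E, G#.
E (6/5/3): E, G#, B, C#.
D# (5/3): D#, F#, A.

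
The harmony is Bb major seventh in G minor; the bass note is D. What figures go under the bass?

6/5

D is the third of Bb major seventh, so the chord is in first inversion.
A seventh chord in first inversion is figured 6/5/3, conventionally abbreviated 6/5.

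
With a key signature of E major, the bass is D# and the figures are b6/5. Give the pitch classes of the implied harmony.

The written figures b6/5 are shorthand for 6/5/3: the 3 is implied.
A third above D# in this key is F#.
A fifth above D# in this key is A.
A sixth above D# in this key is B, lowered to Bb by the flat.

D#, F#, A, Bb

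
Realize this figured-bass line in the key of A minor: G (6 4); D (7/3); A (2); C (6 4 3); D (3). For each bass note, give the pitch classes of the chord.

G, C, E | D, F, A, C | A, B, D, F | C, E, F, A | D, F, A

G (6/4): G, C, E.
D (7/5/3): D, F, A, C.
A (6/4/2): A, B, D, F.
C (6/4/3): C, E, F, A.
D (5/3): D, F, A.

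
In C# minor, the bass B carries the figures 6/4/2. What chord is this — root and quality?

C# minor seventh

The figures 6/4/2 indicate a seventh chord in third inversion.
In third inversion the root lies a second above the bass: a second above B in C# minor is C#.
The chord tones are B, C#, E, G#, giving C# minor seventh.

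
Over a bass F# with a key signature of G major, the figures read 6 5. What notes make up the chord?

The written figures 6 5 are shorthand for 6/5/3: the 3 is implied.
A third above F# in this key is A.
A fifth above F# in this key is C.
A sixth above F# in this key is D.
Together with the bass F#, this spells D dominant seventh in first inversion.

F#, A, C, D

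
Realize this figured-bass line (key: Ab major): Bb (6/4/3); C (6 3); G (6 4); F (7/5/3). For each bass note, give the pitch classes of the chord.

Bb (6/4/3): Bb, Db, Eb, G.
C (6/3): C, Eb, Ab.
G (6/4): G, C, Eb.
F (7/5/3): F, Ab, C, Eb.

Bb, Db, Eb, G | C, Eb, Ab | G, C, Eb | F, Ab, C, Eb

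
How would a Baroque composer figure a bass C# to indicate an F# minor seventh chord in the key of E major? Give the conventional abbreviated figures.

4/3

C# is the fifth of F# minor seventh, so the chord is in second inversion.
A seventh chord in second inversion is figured 6/4/3, conventionally abbreviated 4/3.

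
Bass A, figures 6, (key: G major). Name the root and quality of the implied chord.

The figures 6 indicate a triad in first inversion.
In first inversion the root lies a sixth above the bass: a sixth above A in G major is F#.
The chord tones are A, C, F#, giving F# diminished.

F# diminished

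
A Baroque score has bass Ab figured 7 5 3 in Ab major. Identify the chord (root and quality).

Ab major seventh

The figures 7 5 3 indicate a seventh chord in root position.
In root position the bass is the root, so the root is Ab.
The chord tones are Ab, C, Eb, G, giving Ab major seventh.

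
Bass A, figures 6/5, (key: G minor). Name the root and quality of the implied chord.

F dominant seventh

The figures 6/5 indicate a seventh chord in first inversion.
In first inversion the root lies a sixth above the bass: a sixth above A in G minor is F.
The chord tones are A, C, Eb, F, giving F dominant seventh.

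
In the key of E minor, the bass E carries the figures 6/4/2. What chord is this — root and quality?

F# half-diminished seventh

The figures 6/4/2 indicate a seventh chord in third inversion.
In third inversion the root lies a second above the bass: a second above E in E minor is F#.
The chord tones are E, F#, A, C, giving F# half-diminished seventh.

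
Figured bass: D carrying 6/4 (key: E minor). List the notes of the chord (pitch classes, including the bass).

A fourth above D in this key is G.
A sixth above D in this key is B.
Together with the bass D, this spells G major in second inversion.

D, G, B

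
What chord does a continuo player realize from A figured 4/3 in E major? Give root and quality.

D# half-diminished seventh

The figures 4/3 indicate a seventh chord in second inversion.
In second inversion the root lies a fourth above the bass: a fourth above A in E major is D#.
The chord tones are A, C#, D#, F#, giving D# half-diminished seventh.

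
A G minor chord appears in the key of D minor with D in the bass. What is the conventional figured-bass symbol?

6/4

D is the fifth of G minor, so the chord is in second inversion.
A triad in second inversion is figured 6/4, conventionally abbreviated 6/4.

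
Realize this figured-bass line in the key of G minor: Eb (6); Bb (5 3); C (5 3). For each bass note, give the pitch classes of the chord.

Eb (6/3): Eb, G, C.
Bb (5/3): Bb, D, F.
C (5/3): C, Eb, G.

Eb, G, C | Bb, D, F | C, Eb, G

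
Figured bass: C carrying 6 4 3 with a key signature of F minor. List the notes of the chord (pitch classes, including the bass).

A third above C in this key is Eb.
A fourth above C in this key is F.
A sixth above C in this key is Ab.
Together with the bass C, this spells F minor seventh in second inversion.

C, Eb, F, Ab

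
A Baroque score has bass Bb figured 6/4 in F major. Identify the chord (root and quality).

E diminished

The figures 6/4 indicate a triad in second inversion.
In second inversion the root lies a fourth above the bass: a fourth above Bb in F major is E.
The chord tones are Bb, E, G, giving E diminished.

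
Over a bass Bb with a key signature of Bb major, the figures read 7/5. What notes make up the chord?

Bb, D, F, A

The written figures 7/5 are shorthand for 7/5/3: the 3 is implied.
A third above Bb in this key is D.
A fifth above Bb in this key is F.
A seventh above Bb in this key is A.
Together with the bass Bb, this spells Bb major seventh in root position.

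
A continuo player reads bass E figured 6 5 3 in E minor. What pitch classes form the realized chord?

A third above E in this key is G.
A fifth above E in this key is B.
A sixth above E in this key is C.
Together with the bass E, this spells C major seventh in first inversion.

E, G, B, C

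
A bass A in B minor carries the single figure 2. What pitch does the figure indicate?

B

Counting 1 letter step above A lands on B; in B minor, that letter is B.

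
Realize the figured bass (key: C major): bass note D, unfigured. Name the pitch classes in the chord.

D, F, A

An unfigured bass implies 5/3.
A third above D in this key is F.
A fifth above D in this key is A.
Together with the bass D, this spells D minor in root position.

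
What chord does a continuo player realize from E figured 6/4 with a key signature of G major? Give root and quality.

A minor

The figures 6/4 indicate a triad in second inversion.
In second inversion the root lies a fourth above the bass: a fourth above E in G major is A.
The chord tones are E, A, C, giving A minor.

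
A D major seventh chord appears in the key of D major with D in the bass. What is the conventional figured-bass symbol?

7

D is the root of D major seventh, so the chord is in root position.
A seventh chord in root position is figured 7/5/3, conventionally abbreviated 7.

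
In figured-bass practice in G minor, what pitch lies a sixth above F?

D

Counting 5 letter steps above F lands on D; in G minor, that letter is D.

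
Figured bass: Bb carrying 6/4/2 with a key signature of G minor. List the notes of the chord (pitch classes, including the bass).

A second above Bb in this key is C.
A fourth above Bb in this key is Eb.
A sixth above Bb in this key is G.
Together with the bass Bb, this spells C minor seventh in third inversion.

Bb, C, Eb, G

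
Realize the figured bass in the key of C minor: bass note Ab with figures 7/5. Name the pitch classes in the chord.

The written figures 7/5 are shorthand for 7/5/3: the 3 is implied.
A third above Ab in this key is C.
A fifth above Ab in this key is Eb.
A seventh above Ab in this key is G.
Together with the bass Ab, this spells Ab major seventh in root position.

Ab, C, Eb, G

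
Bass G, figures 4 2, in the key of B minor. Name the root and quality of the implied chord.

A dominant seventh

The figures 4 2 indicate a seventh chord in third inversion.
In third inversion the root lies a second above the bass: a second above G in B minor is A.
The chord tones are G, A, C#, E, giving A dominant seventh.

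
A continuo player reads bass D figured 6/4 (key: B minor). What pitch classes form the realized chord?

D, G, B

A fourth above D in this key is G.
A sixth above D in this key is B.
Together with the bass D, this spells G major in second inversion.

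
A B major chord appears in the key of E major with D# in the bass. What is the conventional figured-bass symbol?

D# is the third of B major, so the chord is in first inversion.
A triad in first inversion is figured 6/3, conventionally abbreviated 6.

6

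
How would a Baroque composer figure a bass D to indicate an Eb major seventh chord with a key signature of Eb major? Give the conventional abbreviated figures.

4/2

D is the seventh of Eb major seventh, so the chord is in third inversion.
A seventh chord in third inversion is figured 6/4/2, conventionally abbreviated 4/2.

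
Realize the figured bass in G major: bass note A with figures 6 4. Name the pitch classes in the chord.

A fourth above A in this key is D.
A sixth above A in this key is F#.
Together with the bass A, this spells D major in second inversion.

A, D, F#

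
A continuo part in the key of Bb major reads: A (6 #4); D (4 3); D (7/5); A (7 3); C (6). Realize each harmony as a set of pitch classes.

A (6/#4): A, D#, F.
D (6/4/3): D, F, G, Bb.
D (7/5/3): D, F, A, C.
A (7/5/3): A, C, Eb, G.
C (6/3): C, Eb, A.

A, D#, F | D, F, G, Bb | D, F, A, C | A, C, Eb, G | C, Eb, A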